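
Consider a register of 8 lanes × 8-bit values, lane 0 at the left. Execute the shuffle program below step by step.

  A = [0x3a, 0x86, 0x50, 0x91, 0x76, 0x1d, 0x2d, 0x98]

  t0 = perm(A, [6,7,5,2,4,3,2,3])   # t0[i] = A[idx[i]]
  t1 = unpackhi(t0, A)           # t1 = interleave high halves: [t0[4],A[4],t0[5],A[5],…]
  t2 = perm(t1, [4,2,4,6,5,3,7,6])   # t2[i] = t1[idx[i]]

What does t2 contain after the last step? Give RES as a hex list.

RES = [0x50, 0x91, 0x50, 0x91, 0x2d, 0x1d, 0x98, 0x91]

  t0: 2d 98 1d 50 76 91 50 91
  t1: 76 76 91 1d 50 2d 91 98
  t2: 50 91 50 91 2d 1d 98 91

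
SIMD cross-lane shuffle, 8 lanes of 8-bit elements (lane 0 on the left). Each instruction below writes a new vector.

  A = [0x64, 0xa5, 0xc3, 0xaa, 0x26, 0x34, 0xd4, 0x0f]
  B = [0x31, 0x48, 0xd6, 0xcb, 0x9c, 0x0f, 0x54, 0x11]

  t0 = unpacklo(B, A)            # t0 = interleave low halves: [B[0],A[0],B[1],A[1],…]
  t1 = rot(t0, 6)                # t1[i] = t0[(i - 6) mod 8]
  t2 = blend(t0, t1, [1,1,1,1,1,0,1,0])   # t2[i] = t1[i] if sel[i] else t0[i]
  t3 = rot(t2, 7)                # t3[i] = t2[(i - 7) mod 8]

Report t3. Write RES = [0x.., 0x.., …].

→ t0 |31|64|48|a5|d6|c3|cb|aa|
→ t1 |48|a5|d6|c3|cb|aa|31|64|
→ t2 |48|a5|d6|c3|cb|c3|31|aa|
→ t3 |a5|d6|c3|cb|c3|31|aa|48|

RES = [ 0xa5  0xd6  0xc3  0xcb  0xc3  0x31  0xaa  0x48 ]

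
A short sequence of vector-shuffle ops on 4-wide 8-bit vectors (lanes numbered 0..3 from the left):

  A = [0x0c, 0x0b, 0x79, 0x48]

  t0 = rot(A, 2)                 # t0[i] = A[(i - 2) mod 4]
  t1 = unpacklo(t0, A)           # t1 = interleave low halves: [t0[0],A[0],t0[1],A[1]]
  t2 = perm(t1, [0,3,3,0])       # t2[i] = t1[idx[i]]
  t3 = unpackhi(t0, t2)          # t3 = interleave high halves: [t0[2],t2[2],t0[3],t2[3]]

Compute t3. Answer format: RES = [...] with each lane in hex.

RES = [0x0c, 0x0b, 0x0b, 0x79]

→ t0 |79|48|0c|0b|
→ t1 |79|0c|48|0b|
→ t2 |79|0b|0b|79|
→ t3 |0c|0b|0b|79|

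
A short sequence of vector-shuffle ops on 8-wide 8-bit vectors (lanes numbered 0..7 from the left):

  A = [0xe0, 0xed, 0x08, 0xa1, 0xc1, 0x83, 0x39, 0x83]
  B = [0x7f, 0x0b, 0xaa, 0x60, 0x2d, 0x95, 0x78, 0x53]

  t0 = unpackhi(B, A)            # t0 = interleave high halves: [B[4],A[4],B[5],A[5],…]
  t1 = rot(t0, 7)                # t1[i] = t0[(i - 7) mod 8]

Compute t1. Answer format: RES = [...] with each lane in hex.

RES = [ 0xc1  0x95  0x83  0x78  0x39  0x53  0x83  0x2d ]

  t0: 2d c1 95 83 78 39 53 83
  t1: c1 95 83 78 39 53 83 2d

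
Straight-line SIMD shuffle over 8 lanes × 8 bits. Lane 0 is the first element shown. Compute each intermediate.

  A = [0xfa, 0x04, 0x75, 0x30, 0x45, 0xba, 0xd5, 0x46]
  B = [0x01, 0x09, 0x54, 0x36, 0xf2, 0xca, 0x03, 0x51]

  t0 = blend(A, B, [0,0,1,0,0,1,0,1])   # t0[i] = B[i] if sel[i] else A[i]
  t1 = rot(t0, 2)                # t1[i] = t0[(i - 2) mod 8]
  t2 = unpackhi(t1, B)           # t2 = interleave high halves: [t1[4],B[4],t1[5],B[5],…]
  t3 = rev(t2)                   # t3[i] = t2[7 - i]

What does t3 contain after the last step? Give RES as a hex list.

→ t0 |fa|04|54|30|45|ca|d5|51|
→ t1 |d5|51|fa|04|54|30|45|ca|
→ t2 |54|f2|30|ca|45|03|ca|51|
→ t3 |51|ca|03|45|ca|30|f2|54|

RES = [ 0x51  0xca  0x03  0x45  0xca  0x30  0xf2  0x54 ]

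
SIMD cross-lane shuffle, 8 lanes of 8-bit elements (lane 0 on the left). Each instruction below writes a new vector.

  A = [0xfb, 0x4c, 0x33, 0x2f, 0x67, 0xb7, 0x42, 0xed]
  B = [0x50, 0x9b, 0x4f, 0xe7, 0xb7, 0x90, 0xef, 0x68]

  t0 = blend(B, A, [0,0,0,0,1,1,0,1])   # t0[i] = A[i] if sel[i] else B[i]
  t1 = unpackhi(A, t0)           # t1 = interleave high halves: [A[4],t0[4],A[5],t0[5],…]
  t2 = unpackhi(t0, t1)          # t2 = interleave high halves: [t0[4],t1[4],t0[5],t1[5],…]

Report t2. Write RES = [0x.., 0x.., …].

→ t0 |50|9b|4f|e7|67|b7|ef|ed|
→ t1 |67|67|b7|b7|42|ef|ed|ed|
→ t2 |67|42|b7|ef|ef|ed|ed|ed|

RES = [0x67, 0x42, 0xb7, 0xef, 0xef, 0xed, 0xed, 0xed]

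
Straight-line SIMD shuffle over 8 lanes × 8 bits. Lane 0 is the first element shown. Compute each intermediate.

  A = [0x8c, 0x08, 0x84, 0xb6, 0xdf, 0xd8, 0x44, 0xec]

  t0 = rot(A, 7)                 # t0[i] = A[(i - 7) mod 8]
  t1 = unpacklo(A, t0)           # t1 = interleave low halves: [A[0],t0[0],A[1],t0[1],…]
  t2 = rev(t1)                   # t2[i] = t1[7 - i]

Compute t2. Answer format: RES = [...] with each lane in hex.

t0 = [0x08, 0x84, 0xb6, 0xdf, 0xd8, 0x44, 0xec, 0x8c]
t1 = [0x8c, 0x08, 0x08, 0x84, 0x84, 0xb6, 0xb6, 0xdf]
t2 = [0xdf, 0xb6, 0xb6, 0x84, 0x84, 0x08, 0x08, 0x8c]

RES = [0xdf, 0xb6, 0xb6, 0x84, 0x84, 0x08, 0x08, 0x8c]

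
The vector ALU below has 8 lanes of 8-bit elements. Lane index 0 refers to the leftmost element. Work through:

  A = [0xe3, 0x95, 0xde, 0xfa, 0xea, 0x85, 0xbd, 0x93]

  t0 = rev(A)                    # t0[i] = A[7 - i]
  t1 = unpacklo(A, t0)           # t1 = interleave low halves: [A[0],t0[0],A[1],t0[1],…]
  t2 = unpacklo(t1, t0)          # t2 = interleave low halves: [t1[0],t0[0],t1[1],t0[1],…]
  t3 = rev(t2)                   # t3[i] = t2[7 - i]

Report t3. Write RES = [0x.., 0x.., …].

RES = [ 0xea  0xbd  0x85  0x95  0xbd  0x93  0x93  0xe3 ]

t0 = [0x93, 0xbd, 0x85, 0xea, 0xfa, 0xde, 0x95, 0xe3]
t1 = [0xe3, 0x93, 0x95, 0xbd, 0xde, 0x85, 0xfa, 0xea]
t2 = [0xe3, 0x93, 0x93, 0xbd, 0x95, 0x85, 0xbd, 0xea]
t3 = [0xea, 0xbd, 0x85, 0x95, 0xbd, 0x93, 0x93, 0xe3]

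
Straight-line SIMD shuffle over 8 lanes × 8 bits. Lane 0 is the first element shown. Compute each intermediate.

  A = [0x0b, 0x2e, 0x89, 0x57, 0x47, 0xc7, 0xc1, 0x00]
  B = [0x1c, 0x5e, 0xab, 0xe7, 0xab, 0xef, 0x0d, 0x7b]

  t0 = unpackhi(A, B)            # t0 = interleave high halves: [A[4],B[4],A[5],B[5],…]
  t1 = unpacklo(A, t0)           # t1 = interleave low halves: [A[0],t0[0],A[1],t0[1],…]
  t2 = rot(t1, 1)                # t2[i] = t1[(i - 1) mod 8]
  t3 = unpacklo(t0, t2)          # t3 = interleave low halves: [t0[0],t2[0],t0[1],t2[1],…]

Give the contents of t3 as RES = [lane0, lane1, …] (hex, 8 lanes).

→ t0 |47|ab|c7|ef|c1|0d|00|7b|
→ t1 |0b|47|2e|ab|89|c7|57|ef|
→ t2 |ef|0b|47|2e|ab|89|c7|57|
→ t3 |47|ef|ab|0b|c7|47|ef|2e|

RES = [ 0x47  0xef  0xab  0x0b  0xc7  0x47  0xef  0x2e ]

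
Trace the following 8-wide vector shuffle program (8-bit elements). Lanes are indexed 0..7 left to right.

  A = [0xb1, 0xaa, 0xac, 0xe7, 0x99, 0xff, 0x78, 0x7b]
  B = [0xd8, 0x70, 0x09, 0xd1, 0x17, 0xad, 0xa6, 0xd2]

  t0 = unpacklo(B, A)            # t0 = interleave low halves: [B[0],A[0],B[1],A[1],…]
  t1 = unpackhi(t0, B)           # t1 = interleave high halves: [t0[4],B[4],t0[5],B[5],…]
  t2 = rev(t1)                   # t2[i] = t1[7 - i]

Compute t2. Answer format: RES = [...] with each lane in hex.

RES = [0xd2, 0xe7, 0xa6, 0xd1, 0xad, 0xac, 0x17, 0x09]

→ t0 |d8|b1|70|aa|09|ac|d1|e7|
→ t1 |09|17|ac|ad|d1|a6|e7|d2|
→ t2 |d2|e7|a6|d1|ad|ac|17|09|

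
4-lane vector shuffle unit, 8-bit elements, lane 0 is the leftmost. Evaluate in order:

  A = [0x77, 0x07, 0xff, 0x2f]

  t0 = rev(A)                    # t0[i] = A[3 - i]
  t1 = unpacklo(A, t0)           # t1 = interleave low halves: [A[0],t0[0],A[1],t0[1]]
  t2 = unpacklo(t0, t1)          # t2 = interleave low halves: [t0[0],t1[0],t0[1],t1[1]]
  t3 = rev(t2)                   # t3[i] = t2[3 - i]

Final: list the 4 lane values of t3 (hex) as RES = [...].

→ t0 |2f|ff|07|77|
→ t1 |77|2f|07|ff|
→ t2 |2f|77|ff|2f|
→ t3 |2f|ff|77|2f|

RES = [ 0x2f  0xff  0x77  0x2f ]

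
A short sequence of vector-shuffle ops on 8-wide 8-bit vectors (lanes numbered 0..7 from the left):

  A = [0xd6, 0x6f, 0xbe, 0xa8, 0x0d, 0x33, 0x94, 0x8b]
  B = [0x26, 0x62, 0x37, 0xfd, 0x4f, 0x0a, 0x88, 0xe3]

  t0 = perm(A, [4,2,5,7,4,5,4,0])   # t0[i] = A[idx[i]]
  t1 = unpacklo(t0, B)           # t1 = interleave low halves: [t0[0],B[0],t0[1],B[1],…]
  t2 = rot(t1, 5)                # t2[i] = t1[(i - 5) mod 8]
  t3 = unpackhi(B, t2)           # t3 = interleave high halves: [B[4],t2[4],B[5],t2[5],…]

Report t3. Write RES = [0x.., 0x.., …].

  t0: 0d be 33 8b 0d 33 0d d6
  t1: 0d 26 be 62 33 37 8b fd
  t2: 62 33 37 8b fd 0d 26 be
  t3: 4f fd 0a 0d 88 26 e3 be

RES = [ 0x4f  0xfd  0x0a  0x0d  0x88  0x26  0xe3  0xbe ]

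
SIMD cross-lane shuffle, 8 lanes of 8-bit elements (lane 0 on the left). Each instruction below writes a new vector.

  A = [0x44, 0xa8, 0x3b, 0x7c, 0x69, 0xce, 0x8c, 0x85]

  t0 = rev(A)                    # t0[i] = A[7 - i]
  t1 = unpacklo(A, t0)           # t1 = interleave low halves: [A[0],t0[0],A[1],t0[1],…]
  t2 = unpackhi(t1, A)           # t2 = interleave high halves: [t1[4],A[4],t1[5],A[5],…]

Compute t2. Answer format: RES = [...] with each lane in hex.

RES = [ 0x3b  0x69  0xce  0xce  0x7c  0x8c  0x69  0x85 ]

  t0: 85 8c ce 69 7c 3b a8 44
  t1: 44 85 a8 8c 3b ce 7c 69
  t2: 3b 69 ce ce 7c 8c 69 85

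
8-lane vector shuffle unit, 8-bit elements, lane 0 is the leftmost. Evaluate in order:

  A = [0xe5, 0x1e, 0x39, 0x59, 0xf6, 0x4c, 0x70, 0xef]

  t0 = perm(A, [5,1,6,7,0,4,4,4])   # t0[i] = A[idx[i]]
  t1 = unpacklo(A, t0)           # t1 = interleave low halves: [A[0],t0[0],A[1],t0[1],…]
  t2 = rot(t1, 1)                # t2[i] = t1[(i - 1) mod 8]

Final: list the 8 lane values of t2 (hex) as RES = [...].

→ t0 |4c|1e|70|ef|e5|f6|f6|f6|
→ t1 |e5|4c|1e|1e|39|70|59|ef|
→ t2 |ef|e5|4c|1e|1e|39|70|59|

RES = [ 0xef  0xe5  0x4c  0x1e  0x1e  0x39  0x70  0x59 ]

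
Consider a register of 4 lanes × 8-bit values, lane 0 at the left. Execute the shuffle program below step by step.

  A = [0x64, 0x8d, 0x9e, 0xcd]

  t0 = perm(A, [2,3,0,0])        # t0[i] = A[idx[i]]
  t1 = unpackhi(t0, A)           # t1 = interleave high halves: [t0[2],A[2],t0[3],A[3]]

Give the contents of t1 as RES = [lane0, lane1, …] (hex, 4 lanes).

  t0: 9e cd 64 64
  t1: 64 9e 64 cd

RES = [0x64, 0x9e, 0x64, 0xcd]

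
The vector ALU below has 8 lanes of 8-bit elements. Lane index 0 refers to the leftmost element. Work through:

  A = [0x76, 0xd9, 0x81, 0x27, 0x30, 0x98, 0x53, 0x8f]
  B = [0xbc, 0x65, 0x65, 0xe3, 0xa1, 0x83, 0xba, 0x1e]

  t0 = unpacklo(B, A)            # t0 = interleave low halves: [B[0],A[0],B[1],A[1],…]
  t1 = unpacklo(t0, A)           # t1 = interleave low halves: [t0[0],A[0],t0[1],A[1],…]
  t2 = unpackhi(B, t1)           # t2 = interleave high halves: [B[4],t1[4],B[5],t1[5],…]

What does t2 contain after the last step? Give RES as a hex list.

t0 = [0xbc, 0x76, 0x65, 0xd9, 0x65, 0x81, 0xe3, 0x27]
t1 = [0xbc, 0x76, 0x76, 0xd9, 0x65, 0x81, 0xd9, 0x27]
t2 = [0xa1, 0x65, 0x83, 0x81, 0xba, 0xd9, 0x1e, 0x27]

RES = [ 0xa1  0x65  0x83  0x81  0xba  0xd9  0x1e  0x27 ]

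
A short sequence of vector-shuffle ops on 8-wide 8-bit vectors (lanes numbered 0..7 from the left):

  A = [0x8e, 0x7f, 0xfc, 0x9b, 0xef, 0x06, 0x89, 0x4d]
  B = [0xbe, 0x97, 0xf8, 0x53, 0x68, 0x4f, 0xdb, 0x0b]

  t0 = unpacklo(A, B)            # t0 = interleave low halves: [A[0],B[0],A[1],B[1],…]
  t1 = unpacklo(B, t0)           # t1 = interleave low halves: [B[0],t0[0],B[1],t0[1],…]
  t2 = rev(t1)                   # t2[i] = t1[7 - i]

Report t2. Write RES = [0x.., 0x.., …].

  t0: 8e be 7f 97 fc f8 9b 53
  t1: be 8e 97 be f8 7f 53 97
  t2: 97 53 7f f8 be 97 8e be

RES = [0x97, 0x53, 0x7f, 0xf8, 0xbe, 0x97, 0x8e, 0xbe]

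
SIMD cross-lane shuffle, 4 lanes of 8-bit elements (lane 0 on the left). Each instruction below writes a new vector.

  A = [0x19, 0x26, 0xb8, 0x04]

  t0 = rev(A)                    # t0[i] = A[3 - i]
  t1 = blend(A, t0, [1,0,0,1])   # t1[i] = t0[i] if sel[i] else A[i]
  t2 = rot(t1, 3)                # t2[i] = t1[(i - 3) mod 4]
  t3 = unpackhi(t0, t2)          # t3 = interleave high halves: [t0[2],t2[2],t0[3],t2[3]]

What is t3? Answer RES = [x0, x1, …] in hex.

RES = [ 0x26  0x19  0x19  0x04 ]

→ t0 |04|b8|26|19|
→ t1 |04|26|b8|19|
→ t2 |26|b8|19|04|
→ t3 |26|19|19|04|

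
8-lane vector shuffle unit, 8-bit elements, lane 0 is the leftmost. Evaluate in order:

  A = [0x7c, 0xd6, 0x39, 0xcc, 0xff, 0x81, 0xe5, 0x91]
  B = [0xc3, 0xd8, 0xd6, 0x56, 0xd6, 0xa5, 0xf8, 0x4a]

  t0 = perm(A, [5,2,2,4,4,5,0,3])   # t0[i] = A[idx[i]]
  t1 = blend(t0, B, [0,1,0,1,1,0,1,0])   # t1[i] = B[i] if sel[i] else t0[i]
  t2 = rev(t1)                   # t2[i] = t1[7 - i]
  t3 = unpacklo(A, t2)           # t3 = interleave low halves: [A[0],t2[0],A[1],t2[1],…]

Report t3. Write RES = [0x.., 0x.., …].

RES = [ 0x7c  0xcc  0xd6  0xf8  0x39  0x81  0xcc  0xd6 ]

  t0: 81 39 39 ff ff 81 7c cc
  t1: 81 d8 39 56 d6 81 f8 cc
  t2: cc f8 81 d6 56 39 d8 81
  t3: 7c cc d6 f8 39 81 cc d6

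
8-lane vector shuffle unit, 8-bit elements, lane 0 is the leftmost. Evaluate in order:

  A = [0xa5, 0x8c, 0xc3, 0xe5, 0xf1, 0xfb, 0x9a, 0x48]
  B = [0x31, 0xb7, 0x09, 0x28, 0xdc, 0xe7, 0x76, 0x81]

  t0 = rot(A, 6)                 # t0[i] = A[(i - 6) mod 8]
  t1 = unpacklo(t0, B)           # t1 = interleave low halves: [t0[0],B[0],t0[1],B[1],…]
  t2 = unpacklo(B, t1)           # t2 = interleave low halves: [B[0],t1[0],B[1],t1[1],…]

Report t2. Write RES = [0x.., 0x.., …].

t0 = [0xc3, 0xe5, 0xf1, 0xfb, 0x9a, 0x48, 0xa5, 0x8c]
t1 = [0xc3, 0x31, 0xe5, 0xb7, 0xf1, 0x09, 0xfb, 0x28]
t2 = [0x31, 0xc3, 0xb7, 0x31, 0x09, 0xe5, 0x28, 0xb7]

RES = [ 0x31  0xc3  0xb7  0x31  0x09  0xe5  0x28  0xb7 ]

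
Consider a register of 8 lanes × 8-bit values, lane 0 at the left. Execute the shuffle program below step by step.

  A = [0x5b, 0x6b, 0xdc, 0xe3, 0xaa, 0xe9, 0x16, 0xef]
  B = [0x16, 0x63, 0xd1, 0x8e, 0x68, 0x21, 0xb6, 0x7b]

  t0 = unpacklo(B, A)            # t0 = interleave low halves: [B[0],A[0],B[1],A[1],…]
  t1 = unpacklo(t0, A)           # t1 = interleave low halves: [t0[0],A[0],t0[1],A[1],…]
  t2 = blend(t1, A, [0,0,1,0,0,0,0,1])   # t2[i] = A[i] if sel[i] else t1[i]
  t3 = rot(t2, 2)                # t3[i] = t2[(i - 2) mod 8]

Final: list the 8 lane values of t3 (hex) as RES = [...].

→ t0 |16|5b|63|6b|d1|dc|8e|e3|
→ t1 |16|5b|5b|6b|63|dc|6b|e3|
→ t2 |16|5b|dc|6b|63|dc|6b|ef|
→ t3 |6b|ef|16|5b|dc|6b|63|dc|

RES = [ 0x6b  0xef  0x16  0x5b  0xdc  0x6b  0x63  0xdc ]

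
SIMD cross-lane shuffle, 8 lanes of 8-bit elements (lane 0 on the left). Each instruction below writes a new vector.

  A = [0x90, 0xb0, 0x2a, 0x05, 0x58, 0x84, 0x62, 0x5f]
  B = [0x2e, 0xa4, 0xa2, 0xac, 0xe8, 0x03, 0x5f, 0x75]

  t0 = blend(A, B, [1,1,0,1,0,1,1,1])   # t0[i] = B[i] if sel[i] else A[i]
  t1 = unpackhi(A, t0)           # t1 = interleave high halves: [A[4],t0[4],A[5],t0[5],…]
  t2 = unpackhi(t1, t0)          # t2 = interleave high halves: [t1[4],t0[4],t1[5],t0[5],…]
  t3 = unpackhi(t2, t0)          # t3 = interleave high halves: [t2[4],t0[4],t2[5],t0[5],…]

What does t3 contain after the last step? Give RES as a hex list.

RES = [0x5f, 0x58, 0x5f, 0x03, 0x75, 0x5f, 0x75, 0x75]

t0 = [0x2e, 0xa4, 0x2a, 0xac, 0x58, 0x03, 0x5f, 0x75]
t1 = [0x58, 0x58, 0x84, 0x03, 0x62, 0x5f, 0x5f, 0x75]
t2 = [0x62, 0x58, 0x5f, 0x03, 0x5f, 0x5f, 0x75, 0x75]
t3 = [0x5f, 0x58, 0x5f, 0x03, 0x75, 0x5f, 0x75, 0x75]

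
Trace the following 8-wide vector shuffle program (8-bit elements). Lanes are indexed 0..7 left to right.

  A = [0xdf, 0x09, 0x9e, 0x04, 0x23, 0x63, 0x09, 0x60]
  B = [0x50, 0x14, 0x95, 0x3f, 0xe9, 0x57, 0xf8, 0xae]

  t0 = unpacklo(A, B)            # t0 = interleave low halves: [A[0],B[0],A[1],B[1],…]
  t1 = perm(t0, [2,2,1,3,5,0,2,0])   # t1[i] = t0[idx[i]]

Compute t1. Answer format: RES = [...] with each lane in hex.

t0 = [0xdf, 0x50, 0x09, 0x14, 0x9e, 0x95, 0x04, 0x3f]
t1 = [0x09, 0x09, 0x50, 0x14, 0x95, 0xdf, 0x09, 0xdf]

RES = [ 0x09  0x09  0x50  0x14  0x95  0xdf  0x09  0xdf ]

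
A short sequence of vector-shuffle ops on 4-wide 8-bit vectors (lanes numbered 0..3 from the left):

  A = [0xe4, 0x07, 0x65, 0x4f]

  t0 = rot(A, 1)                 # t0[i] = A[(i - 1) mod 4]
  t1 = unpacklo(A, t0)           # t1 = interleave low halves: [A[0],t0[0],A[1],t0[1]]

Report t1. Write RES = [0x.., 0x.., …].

→ t0 |4f|e4|07|65|
→ t1 |e4|4f|07|e4|

RES = [ 0xe4  0x4f  0x07  0xe4 ]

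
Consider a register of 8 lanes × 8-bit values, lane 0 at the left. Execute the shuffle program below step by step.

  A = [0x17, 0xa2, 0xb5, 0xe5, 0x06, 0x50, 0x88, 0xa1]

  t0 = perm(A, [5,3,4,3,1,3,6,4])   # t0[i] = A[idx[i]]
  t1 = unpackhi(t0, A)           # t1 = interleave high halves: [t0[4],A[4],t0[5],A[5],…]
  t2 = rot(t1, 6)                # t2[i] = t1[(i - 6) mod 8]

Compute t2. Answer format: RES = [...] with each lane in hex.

t0 = [0x50, 0xe5, 0x06, 0xe5, 0xa2, 0xe5, 0x88, 0x06]
t1 = [0xa2, 0x06, 0xe5, 0x50, 0x88, 0x88, 0x06, 0xa1]
t2 = [0xe5, 0x50, 0x88, 0x88, 0x06, 0xa1, 0xa2, 0x06]

RES = [ 0xe5  0x50  0x88  0x88  0x06  0xa1  0xa2  0x06 ]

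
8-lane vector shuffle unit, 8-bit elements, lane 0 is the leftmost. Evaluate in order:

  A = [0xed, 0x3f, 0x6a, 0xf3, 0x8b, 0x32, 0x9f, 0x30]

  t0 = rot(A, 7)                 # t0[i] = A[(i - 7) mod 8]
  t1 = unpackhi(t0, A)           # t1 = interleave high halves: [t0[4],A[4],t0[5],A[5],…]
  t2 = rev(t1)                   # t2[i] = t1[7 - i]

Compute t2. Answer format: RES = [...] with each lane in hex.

RES = [ 0x30  0xed  0x9f  0x30  0x32  0x9f  0x8b  0x32 ]

  t0: 3f 6a f3 8b 32 9f 30 ed
  t1: 32 8b 9f 32 30 9f ed 30
  t2: 30 ed 9f 30 32 9f 8b 32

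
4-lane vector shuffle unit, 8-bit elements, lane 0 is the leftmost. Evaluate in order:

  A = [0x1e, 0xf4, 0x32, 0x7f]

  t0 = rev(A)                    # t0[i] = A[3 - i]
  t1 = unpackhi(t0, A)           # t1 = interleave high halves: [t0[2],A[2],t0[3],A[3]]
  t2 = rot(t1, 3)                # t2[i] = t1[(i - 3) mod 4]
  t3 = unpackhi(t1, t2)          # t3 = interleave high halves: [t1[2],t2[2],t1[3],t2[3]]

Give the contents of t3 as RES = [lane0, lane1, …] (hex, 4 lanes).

  t0: 7f 32 f4 1e
  t1: f4 32 1e 7f
  t2: 32 1e 7f f4
  t3: 1e 7f 7f f4

RES = [0x1e, 0x7f, 0x7f, 0xf4]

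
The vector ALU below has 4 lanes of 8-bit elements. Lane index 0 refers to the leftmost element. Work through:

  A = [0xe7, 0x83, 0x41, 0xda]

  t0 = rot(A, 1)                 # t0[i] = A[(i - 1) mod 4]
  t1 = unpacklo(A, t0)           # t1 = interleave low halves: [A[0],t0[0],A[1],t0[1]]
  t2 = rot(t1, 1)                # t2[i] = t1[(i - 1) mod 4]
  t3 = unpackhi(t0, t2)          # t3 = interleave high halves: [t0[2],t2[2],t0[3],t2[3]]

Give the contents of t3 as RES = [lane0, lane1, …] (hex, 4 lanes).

RES = [0x83, 0xda, 0x41, 0x83]

t0 = [0xda, 0xe7, 0x83, 0x41]
t1 = [0xe7, 0xda, 0x83, 0xe7]
t2 = [0xe7, 0xe7, 0xda, 0x83]
t3 = [0x83, 0xda, 0x41, 0x83]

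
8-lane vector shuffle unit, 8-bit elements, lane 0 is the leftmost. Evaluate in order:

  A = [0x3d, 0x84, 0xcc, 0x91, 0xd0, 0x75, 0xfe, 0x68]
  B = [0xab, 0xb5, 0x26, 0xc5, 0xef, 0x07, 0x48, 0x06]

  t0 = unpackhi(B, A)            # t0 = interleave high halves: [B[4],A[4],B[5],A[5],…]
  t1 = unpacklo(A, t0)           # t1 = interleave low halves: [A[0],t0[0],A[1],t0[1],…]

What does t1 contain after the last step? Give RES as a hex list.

t0 = [0xef, 0xd0, 0x07, 0x75, 0x48, 0xfe, 0x06, 0x68]
t1 = [0x3d, 0xef, 0x84, 0xd0, 0xcc, 0x07, 0x91, 0x75]

RES = [ 0x3d  0xef  0x84  0xd0  0xcc  0x07  0x91  0x75 ]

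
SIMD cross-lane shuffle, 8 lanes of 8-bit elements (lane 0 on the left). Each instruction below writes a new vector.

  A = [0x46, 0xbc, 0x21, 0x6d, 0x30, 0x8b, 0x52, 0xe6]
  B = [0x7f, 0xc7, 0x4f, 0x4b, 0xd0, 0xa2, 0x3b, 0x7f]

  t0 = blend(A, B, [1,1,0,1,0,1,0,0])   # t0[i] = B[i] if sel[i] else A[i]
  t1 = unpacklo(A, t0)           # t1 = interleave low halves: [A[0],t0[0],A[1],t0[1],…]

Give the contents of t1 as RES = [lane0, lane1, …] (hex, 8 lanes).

RES = [0x46, 0x7f, 0xbc, 0xc7, 0x21, 0x21, 0x6d, 0x4b]

  t0: 7f c7 21 4b 30 a2 52 e6
  t1: 46 7f bc c7 21 21 6d 4b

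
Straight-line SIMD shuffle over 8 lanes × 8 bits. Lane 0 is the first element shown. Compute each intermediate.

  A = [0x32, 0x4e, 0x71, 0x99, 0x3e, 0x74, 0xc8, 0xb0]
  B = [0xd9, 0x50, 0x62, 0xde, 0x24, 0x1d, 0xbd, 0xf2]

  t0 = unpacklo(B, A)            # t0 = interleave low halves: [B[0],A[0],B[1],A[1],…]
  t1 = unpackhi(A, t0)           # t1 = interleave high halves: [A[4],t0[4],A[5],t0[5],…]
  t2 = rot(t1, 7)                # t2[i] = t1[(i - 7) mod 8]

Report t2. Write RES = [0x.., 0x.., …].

RES = [0x62, 0x74, 0x71, 0xc8, 0xde, 0xb0, 0x99, 0x3e]

t0 = [0xd9, 0x32, 0x50, 0x4e, 0x62, 0x71, 0xde, 0x99]
t1 = [0x3e, 0x62, 0x74, 0x71, 0xc8, 0xde, 0xb0, 0x99]
t2 = [0x62, 0x74, 0x71, 0xc8, 0xde, 0xb0, 0x99, 0x3e]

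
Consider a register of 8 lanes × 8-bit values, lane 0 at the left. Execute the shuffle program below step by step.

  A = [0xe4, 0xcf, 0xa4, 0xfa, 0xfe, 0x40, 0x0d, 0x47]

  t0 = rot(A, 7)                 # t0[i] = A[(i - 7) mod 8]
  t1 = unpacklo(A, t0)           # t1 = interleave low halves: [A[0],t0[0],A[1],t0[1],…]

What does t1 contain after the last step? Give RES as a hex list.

→ t0 |cf|a4|fa|fe|40|0d|47|e4|
→ t1 |e4|cf|cf|a4|a4|fa|fa|fe|

RES = [ 0xe4  0xcf  0xcf  0xa4  0xa4  0xfa  0xfa  0xfe ]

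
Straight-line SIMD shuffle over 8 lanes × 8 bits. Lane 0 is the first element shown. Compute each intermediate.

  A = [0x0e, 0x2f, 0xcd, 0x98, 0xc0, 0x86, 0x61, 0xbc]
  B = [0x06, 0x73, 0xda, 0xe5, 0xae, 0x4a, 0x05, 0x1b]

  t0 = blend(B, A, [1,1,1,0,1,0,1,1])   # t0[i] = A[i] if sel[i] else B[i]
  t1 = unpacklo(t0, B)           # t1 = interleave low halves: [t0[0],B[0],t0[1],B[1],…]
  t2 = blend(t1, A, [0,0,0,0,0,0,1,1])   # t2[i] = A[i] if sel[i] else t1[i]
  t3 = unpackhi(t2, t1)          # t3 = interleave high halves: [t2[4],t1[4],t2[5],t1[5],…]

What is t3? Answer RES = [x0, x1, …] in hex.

→ t0 |0e|2f|cd|e5|c0|4a|61|bc|
→ t1 |0e|06|2f|73|cd|da|e5|e5|
→ t2 |0e|06|2f|73|cd|da|61|bc|
→ t3 |cd|cd|da|da|61|e5|bc|e5|

RES = [0xcd, 0xcd, 0xda, 0xda, 0x61, 0xe5, 0xbc, 0xe5]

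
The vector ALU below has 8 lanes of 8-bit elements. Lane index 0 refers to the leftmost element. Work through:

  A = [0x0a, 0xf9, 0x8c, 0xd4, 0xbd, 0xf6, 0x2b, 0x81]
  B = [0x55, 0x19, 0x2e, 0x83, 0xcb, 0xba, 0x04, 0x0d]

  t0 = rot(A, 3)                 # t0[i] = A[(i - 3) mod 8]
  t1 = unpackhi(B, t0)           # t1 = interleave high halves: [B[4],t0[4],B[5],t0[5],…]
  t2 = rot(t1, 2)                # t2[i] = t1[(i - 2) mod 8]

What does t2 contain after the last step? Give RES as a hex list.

→ t0 |f6|2b|81|0a|f9|8c|d4|bd|
→ t1 |cb|f9|ba|8c|04|d4|0d|bd|
→ t2 |0d|bd|cb|f9|ba|8c|04|d4|

RES = [0x0d, 0xbd, 0xcb, 0xf9, 0xba, 0x8c, 0x04, 0xd4]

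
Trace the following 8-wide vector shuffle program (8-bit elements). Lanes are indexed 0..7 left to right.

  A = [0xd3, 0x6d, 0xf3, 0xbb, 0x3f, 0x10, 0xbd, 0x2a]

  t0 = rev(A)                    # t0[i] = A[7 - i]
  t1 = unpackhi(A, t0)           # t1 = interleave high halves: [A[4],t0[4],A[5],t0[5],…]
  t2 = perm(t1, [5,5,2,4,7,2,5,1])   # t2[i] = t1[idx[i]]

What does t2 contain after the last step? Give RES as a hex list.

RES = [ 0x6d  0x6d  0x10  0xbd  0xd3  0x10  0x6d  0xbb ]

  t0: 2a bd 10 3f bb f3 6d d3
  t1: 3f bb 10 f3 bd 6d 2a d3
  t2: 6d 6d 10 bd d3 10 6d bb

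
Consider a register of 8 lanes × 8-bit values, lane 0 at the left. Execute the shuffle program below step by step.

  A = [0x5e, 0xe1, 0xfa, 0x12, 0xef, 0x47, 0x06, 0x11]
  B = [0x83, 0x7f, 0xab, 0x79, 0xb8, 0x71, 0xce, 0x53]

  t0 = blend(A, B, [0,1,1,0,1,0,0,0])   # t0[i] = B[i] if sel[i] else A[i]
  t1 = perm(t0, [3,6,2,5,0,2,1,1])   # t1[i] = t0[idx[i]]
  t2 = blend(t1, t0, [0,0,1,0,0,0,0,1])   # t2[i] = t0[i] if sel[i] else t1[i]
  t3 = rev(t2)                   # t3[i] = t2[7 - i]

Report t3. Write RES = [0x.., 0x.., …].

→ t0 |5e|7f|ab|12|b8|47|06|11|
→ t1 |12|06|ab|47|5e|ab|7f|7f|
→ t2 |12|06|ab|47|5e|ab|7f|11|
→ t3 |11|7f|ab|5e|47|ab|06|12|

RES = [0x11, 0x7f, 0xab, 0x5e, 0x47, 0xab, 0x06, 0x12]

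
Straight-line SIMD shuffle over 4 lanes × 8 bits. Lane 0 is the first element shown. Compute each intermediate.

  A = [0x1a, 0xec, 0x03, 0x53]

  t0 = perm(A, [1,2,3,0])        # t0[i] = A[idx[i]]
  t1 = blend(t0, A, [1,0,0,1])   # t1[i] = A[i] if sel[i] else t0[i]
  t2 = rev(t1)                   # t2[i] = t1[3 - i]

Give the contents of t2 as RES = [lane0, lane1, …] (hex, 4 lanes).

RES = [ 0x53  0x53  0x03  0x1a ]

t0 = [0xec, 0x03, 0x53, 0x1a]
t1 = [0x1a, 0x03, 0x53, 0x53]
t2 = [0x53, 0x53, 0x03, 0x1a]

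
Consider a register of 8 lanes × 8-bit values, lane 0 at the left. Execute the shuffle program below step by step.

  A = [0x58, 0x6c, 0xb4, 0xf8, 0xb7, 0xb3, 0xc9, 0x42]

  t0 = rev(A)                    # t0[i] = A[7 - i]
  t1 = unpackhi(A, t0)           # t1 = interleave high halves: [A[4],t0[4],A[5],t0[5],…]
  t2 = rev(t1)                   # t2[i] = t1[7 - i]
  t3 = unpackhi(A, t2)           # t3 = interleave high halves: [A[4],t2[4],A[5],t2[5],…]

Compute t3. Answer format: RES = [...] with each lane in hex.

→ t0 |42|c9|b3|b7|f8|b4|6c|58|
→ t1 |b7|f8|b3|b4|c9|6c|42|58|
→ t2 |58|42|6c|c9|b4|b3|f8|b7|
→ t3 |b7|b4|b3|b3|c9|f8|42|b7|

RES = [0xb7, 0xb4, 0xb3, 0xb3, 0xc9, 0xf8, 0x42, 0xb7]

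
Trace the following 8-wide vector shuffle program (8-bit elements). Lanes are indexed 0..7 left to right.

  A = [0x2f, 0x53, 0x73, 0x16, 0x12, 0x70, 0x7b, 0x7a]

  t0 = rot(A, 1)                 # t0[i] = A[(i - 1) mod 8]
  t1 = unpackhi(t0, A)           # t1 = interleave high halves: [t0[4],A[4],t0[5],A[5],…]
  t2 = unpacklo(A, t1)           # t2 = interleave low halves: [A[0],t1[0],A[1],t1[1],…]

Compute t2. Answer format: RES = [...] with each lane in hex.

RES = [0x2f, 0x16, 0x53, 0x12, 0x73, 0x12, 0x16, 0x70]

→ t0 |7a|2f|53|73|16|12|70|7b|
→ t1 |16|12|12|70|70|7b|7b|7a|
→ t2 |2f|16|53|12|73|12|16|70|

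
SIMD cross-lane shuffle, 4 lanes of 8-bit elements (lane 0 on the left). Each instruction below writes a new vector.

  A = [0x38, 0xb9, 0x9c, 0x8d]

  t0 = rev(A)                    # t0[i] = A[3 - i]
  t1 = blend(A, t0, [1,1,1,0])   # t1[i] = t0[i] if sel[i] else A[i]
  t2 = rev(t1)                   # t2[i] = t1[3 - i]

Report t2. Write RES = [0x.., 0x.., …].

t0 = [0x8d, 0x9c, 0xb9, 0x38]
t1 = [0x8d, 0x9c, 0xb9, 0x8d]
t2 = [0x8d, 0xb9, 0x9c, 0x8d]

RES = [ 0x8d  0xb9  0x9c  0x8d ]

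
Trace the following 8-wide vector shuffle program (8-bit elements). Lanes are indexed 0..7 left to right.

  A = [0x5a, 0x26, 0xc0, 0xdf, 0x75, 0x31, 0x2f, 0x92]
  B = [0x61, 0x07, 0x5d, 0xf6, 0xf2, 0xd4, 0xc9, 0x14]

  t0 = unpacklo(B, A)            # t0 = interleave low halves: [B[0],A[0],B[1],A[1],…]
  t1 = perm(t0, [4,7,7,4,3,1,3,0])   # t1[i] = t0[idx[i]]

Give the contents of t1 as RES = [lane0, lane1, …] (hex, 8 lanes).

  t0: 61 5a 07 26 5d c0 f6 df
  t1: 5d df df 5d 26 5a 26 61

RES = [ 0x5d  0xdf  0xdf  0x5d  0x26  0x5a  0x26  0x61 ]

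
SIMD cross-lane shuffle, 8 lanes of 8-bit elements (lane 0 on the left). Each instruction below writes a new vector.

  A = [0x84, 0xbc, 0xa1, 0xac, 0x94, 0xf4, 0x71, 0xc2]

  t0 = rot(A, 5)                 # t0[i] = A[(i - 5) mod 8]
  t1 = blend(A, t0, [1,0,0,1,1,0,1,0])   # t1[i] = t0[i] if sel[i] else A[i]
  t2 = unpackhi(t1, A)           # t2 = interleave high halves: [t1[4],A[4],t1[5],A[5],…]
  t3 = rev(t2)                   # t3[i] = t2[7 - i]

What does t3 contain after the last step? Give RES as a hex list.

RES = [ 0xc2  0xc2  0x71  0xbc  0xf4  0xf4  0x94  0xc2 ]

  t0: ac 94 f4 71 c2 84 bc a1
  t1: ac bc a1 71 c2 f4 bc c2
  t2: c2 94 f4 f4 bc 71 c2 c2
  t3: c2 c2 71 bc f4 f4 94 c2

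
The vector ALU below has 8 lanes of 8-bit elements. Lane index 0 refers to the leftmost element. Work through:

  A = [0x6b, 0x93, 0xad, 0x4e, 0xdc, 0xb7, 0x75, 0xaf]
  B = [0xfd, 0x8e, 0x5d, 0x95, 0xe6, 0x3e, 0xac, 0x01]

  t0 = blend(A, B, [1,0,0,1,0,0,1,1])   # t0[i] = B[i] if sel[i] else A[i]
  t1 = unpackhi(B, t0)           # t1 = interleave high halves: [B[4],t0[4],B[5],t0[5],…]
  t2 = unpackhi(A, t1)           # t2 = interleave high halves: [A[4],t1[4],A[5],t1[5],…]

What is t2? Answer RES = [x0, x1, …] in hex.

RES = [0xdc, 0xac, 0xb7, 0xac, 0x75, 0x01, 0xaf, 0x01]

  t0: fd 93 ad 95 dc b7 ac 01
  t1: e6 dc 3e b7 ac ac 01 01
  t2: dc ac b7 ac 75 01 af 01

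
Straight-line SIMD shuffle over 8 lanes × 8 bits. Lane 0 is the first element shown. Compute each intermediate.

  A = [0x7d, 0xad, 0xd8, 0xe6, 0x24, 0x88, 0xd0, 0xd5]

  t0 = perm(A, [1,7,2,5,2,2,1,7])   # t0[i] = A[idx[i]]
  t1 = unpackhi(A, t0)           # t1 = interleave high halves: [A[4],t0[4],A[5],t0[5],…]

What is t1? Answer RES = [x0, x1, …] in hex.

RES = [0x24, 0xd8, 0x88, 0xd8, 0xd0, 0xad, 0xd5, 0xd5]

t0 = [0xad, 0xd5, 0xd8, 0x88, 0xd8, 0xd8, 0xad, 0xd5]
t1 = [0x24, 0xd8, 0x88, 0xd8, 0xd0, 0xad, 0xd5, 0xd5]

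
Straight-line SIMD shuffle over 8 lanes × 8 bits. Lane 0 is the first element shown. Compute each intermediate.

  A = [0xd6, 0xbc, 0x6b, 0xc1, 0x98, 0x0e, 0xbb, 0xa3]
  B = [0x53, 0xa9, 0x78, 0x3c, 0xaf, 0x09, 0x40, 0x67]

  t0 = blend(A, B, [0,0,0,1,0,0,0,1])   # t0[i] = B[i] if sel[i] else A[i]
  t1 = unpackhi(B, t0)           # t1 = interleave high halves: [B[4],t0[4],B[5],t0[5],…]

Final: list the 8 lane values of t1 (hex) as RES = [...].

RES = [ 0xaf  0x98  0x09  0x0e  0x40  0xbb  0x67  0x67 ]

  t0: d6 bc 6b 3c 98 0e bb 67
  t1: af 98 09 0e 40 bb 67 67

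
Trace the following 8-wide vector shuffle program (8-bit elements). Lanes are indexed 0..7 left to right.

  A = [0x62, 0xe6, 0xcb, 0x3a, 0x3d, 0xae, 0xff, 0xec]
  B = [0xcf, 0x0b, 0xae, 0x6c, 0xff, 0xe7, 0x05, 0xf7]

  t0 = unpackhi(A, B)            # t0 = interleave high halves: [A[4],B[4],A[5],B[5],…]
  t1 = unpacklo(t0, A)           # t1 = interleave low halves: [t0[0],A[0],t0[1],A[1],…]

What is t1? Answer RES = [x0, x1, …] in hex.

→ t0 |3d|ff|ae|e7|ff|05|ec|f7|
→ t1 |3d|62|ff|e6|ae|cb|e7|3a|

RES = [0x3d, 0x62, 0xff, 0xe6, 0xae, 0xcb, 0xe7, 0x3a]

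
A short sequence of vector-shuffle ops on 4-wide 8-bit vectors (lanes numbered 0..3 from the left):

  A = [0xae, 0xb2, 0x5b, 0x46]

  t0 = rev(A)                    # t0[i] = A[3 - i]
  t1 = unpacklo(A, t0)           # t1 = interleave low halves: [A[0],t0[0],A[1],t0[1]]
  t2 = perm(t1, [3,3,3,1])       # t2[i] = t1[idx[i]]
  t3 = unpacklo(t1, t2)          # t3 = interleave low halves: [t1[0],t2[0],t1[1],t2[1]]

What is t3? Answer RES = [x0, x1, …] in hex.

  t0: 46 5b b2 ae
  t1: ae 46 b2 5b
  t2: 5b 5b 5b 46
  t3: ae 5b 46 5b

RES = [0xae, 0x5b, 0x46, 0x5b]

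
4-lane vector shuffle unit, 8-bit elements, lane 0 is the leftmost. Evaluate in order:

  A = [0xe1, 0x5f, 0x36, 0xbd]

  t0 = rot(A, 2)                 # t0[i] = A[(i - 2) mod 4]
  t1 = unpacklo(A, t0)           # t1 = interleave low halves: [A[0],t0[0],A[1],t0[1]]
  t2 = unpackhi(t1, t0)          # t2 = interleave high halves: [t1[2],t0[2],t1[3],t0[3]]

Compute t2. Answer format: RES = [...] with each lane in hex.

  t0: 36 bd e1 5f
  t1: e1 36 5f bd
  t2: 5f e1 bd 5f

RES = [0x5f, 0xe1, 0xbd, 0x5f]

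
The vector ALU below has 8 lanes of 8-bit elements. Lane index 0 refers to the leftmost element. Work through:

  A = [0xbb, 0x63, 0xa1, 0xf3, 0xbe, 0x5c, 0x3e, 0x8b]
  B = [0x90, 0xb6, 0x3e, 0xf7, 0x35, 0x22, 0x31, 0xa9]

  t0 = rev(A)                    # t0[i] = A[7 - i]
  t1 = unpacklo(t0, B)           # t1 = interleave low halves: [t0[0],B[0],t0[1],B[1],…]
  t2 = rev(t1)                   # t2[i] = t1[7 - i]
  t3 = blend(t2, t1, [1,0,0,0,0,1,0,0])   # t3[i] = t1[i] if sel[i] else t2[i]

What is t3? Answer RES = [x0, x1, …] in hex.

t0 = [0x8b, 0x3e, 0x5c, 0xbe, 0xf3, 0xa1, 0x63, 0xbb]
t1 = [0x8b, 0x90, 0x3e, 0xb6, 0x5c, 0x3e, 0xbe, 0xf7]
t2 = [0xf7, 0xbe, 0x3e, 0x5c, 0xb6, 0x3e, 0x90, 0x8b]
t3 = [0x8b, 0xbe, 0x3e, 0x5c, 0xb6, 0x3e, 0x90, 0x8b]

RES = [0x8b, 0xbe, 0x3e, 0x5c, 0xb6, 0x3e, 0x90, 0x8b]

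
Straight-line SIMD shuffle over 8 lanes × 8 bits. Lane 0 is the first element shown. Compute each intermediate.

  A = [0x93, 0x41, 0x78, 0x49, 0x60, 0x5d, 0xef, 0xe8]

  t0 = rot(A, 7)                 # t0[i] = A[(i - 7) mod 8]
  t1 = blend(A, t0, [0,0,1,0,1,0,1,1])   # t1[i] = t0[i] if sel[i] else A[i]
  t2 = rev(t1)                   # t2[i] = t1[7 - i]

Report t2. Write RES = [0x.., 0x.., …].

  t0: 41 78 49 60 5d ef e8 93
  t1: 93 41 49 49 5d 5d e8 93
  t2: 93 e8 5d 5d 49 49 41 93

RES = [0x93, 0xe8, 0x5d, 0x5d, 0x49, 0x49, 0x41, 0x93]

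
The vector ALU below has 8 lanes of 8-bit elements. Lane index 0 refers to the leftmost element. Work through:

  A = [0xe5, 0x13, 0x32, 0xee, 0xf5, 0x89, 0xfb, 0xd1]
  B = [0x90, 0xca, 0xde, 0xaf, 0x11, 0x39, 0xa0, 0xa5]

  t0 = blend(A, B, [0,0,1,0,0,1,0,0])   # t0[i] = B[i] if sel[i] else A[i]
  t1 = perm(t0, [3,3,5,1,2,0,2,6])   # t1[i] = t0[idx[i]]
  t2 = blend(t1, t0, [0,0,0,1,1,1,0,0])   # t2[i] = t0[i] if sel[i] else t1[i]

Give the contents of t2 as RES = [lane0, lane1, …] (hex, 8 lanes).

RES = [0xee, 0xee, 0x39, 0xee, 0xf5, 0x39, 0xde, 0xfb]

  t0: e5 13 de ee f5 39 fb d1
  t1: ee ee 39 13 de e5 de fb
  t2: ee ee 39 ee f5 39 de fb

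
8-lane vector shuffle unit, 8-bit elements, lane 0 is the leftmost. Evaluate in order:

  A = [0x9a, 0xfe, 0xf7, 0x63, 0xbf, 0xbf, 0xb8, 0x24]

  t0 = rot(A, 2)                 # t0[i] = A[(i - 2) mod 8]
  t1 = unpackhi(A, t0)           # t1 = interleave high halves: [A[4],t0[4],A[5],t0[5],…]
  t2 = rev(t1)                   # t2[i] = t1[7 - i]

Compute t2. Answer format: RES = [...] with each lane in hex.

RES = [0xbf, 0x24, 0xbf, 0xb8, 0x63, 0xbf, 0xf7, 0xbf]

→ t0 |b8|24|9a|fe|f7|63|bf|bf|
→ t1 |bf|f7|bf|63|b8|bf|24|bf|
→ t2 |bf|24|bf|b8|63|bf|f7|bf|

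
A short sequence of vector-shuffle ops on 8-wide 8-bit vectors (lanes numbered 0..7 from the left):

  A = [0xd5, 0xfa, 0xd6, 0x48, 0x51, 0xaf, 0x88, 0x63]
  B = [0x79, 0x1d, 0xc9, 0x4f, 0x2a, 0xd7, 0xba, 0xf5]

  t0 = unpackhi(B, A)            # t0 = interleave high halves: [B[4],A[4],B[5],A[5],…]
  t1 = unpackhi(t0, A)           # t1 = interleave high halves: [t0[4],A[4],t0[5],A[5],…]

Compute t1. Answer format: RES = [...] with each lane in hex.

t0 = [0x2a, 0x51, 0xd7, 0xaf, 0xba, 0x88, 0xf5, 0x63]
t1 = [0xba, 0x51, 0x88, 0xaf, 0xf5, 0x88, 0x63, 0x63]

RES = [ 0xba  0x51  0x88  0xaf  0xf5  0x88  0x63  0x63 ]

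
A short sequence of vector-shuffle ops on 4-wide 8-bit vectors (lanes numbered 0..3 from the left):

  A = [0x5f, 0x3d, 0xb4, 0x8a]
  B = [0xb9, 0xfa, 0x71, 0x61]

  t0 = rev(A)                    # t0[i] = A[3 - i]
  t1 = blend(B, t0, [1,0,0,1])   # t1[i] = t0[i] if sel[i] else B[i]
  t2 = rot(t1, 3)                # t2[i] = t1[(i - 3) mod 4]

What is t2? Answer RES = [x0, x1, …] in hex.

t0 = [0x8a, 0xb4, 0x3d, 0x5f]
t1 = [0x8a, 0xfa, 0x71, 0x5f]
t2 = [0xfa, 0x71, 0x5f, 0x8a]

RES = [ 0xfa  0x71  0x5f  0x8a ]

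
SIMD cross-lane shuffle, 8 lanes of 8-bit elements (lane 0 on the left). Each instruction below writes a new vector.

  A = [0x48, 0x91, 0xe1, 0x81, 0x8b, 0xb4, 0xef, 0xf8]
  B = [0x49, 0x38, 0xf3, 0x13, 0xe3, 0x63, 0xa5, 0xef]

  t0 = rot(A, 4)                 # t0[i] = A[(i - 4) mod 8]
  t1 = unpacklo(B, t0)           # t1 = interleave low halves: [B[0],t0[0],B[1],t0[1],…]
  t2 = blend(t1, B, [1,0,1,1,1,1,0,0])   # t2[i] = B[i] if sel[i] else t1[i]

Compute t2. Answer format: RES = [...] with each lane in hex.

  t0: 8b b4 ef f8 48 91 e1 81
  t1: 49 8b 38 b4 f3 ef 13 f8
  t2: 49 8b f3 13 e3 63 13 f8

RES = [ 0x49  0x8b  0xf3  0x13  0xe3  0x63  0x13  0xf8 ]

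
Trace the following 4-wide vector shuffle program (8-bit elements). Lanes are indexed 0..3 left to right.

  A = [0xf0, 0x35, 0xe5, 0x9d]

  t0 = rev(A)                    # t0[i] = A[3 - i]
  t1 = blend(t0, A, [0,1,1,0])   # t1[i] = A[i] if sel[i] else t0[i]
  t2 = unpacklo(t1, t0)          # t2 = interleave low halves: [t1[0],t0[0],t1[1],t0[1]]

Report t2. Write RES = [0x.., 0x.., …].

RES = [0x9d, 0x9d, 0x35, 0xe5]

→ t0 |9d|e5|35|f0|
→ t1 |9d|35|e5|f0|
→ t2 |9d|9d|35|e5|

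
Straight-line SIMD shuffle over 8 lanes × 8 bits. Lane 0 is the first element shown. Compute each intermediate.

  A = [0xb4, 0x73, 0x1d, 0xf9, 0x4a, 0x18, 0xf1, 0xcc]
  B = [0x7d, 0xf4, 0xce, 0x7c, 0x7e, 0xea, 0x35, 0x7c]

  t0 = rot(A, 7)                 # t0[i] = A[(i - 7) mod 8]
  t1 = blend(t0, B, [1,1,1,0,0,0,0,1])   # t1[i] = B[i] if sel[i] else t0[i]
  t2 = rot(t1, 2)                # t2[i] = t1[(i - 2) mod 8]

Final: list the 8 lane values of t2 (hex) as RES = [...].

RES = [ 0xcc  0x7c  0x7d  0xf4  0xce  0x4a  0x18  0xf1 ]

→ t0 |73|1d|f9|4a|18|f1|cc|b4|
→ t1 |7d|f4|ce|4a|18|f1|cc|7c|
→ t2 |cc|7c|7d|f4|ce|4a|18|f1|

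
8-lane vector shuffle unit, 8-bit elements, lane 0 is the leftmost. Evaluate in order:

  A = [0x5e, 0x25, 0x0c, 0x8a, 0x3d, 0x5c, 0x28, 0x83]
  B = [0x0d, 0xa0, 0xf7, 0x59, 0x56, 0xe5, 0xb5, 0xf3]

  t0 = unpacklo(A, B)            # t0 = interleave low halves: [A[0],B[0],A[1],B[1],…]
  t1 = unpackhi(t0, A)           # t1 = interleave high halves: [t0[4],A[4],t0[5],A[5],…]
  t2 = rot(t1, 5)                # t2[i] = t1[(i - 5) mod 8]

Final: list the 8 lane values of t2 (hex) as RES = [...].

RES = [ 0x5c  0x8a  0x28  0x59  0x83  0x0c  0x3d  0xf7 ]

  t0: 5e 0d 25 a0 0c f7 8a 59
  t1: 0c 3d f7 5c 8a 28 59 83
  t2: 5c 8a 28 59 83 0c 3d f7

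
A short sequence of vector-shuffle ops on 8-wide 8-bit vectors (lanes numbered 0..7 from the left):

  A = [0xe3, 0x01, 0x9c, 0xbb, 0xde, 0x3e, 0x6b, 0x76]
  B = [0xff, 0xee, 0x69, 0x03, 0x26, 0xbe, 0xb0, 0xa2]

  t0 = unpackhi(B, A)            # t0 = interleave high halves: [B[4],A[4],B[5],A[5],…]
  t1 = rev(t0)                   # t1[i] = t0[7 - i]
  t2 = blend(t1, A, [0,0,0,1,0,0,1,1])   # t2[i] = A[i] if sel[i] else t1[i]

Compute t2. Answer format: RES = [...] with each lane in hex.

  t0: 26 de be 3e b0 6b a2 76
  t1: 76 a2 6b b0 3e be de 26
  t2: 76 a2 6b bb 3e be 6b 76

RES = [ 0x76  0xa2  0x6b  0xbb  0x3e  0xbe  0x6b  0x76 ]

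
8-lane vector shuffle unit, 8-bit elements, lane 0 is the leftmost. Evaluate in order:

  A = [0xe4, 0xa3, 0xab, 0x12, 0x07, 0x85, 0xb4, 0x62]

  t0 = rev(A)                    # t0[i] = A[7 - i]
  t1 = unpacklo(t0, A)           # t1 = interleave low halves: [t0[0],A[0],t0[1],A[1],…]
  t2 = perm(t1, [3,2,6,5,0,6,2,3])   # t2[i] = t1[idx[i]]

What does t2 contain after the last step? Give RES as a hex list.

RES = [ 0xa3  0xb4  0x07  0xab  0x62  0x07  0xb4  0xa3 ]

  t0: 62 b4 85 07 12 ab a3 e4
  t1: 62 e4 b4 a3 85 ab 07 12
  t2: a3 b4 07 ab 62 07 b4 a3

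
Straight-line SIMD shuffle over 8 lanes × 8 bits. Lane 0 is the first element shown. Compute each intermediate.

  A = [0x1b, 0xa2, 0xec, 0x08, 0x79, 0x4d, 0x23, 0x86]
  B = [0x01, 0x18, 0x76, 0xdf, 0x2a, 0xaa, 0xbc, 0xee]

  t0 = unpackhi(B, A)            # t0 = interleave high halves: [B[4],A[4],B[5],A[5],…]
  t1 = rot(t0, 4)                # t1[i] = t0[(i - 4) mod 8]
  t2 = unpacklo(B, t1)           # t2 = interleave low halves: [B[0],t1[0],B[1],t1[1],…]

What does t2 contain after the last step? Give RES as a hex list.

RES = [ 0x01  0xbc  0x18  0x23  0x76  0xee  0xdf  0x86 ]

→ t0 |2a|79|aa|4d|bc|23|ee|86|
→ t1 |bc|23|ee|86|2a|79|aa|4d|
→ t2 |01|bc|18|23|76|ee|df|86|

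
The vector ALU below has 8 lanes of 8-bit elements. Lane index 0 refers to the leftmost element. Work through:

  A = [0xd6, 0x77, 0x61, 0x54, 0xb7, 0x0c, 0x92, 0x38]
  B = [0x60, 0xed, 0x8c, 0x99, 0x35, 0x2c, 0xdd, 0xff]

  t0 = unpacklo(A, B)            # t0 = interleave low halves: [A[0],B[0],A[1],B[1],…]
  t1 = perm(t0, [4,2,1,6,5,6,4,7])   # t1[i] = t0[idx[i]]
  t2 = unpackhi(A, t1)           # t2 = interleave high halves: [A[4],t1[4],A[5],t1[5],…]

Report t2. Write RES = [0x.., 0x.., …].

RES = [0xb7, 0x8c, 0x0c, 0x54, 0x92, 0x61, 0x38, 0x99]

  t0: d6 60 77 ed 61 8c 54 99
  t1: 61 77 60 54 8c 54 61 99
  t2: b7 8c 0c 54 92 61 38 99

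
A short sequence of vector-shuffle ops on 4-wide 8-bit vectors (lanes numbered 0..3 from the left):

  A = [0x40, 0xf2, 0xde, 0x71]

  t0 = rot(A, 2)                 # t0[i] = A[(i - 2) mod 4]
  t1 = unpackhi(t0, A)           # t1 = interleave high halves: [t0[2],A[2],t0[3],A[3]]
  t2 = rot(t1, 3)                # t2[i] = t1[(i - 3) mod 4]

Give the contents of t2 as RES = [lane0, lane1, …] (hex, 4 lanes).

RES = [ 0xde  0xf2  0x71  0x40 ]

→ t0 |de|71|40|f2|
→ t1 |40|de|f2|71|
→ t2 |de|f2|71|40|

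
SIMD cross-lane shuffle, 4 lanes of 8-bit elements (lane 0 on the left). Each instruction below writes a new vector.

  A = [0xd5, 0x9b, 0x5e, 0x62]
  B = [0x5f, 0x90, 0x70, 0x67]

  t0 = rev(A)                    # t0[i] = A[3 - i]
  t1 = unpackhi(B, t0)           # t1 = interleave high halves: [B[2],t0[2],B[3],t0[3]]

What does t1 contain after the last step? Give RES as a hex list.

RES = [0x70, 0x9b, 0x67, 0xd5]

t0 = [0x62, 0x5e, 0x9b, 0xd5]
t1 = [0x70, 0x9b, 0x67, 0xd5]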